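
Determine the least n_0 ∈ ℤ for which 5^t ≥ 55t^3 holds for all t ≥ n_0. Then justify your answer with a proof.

At t = 5: 3125 < 6875, so the inequality fails and n_0 ≥ 6. We prove 5^t ≥ 55t^3 for all t ≥ 6.
Base case (t = 6): 5^t = 15625 and 55t^3 = 11880, so 15625 ≥ 11880.
Inductive step: assume the claim holds for t = k, so 5^k ≥ 55k^3.
Then 5^(k + 1) = 5·(5^k) ≥ 5·(55k^3).
Also, for k ≥ 6 we have 5·(55k^3) ≥ 55(k+1)^3, since 5 ≥ (1 + 1/k)^3 for all k ≥ 6.
Combining, 5^(k + 1) ≥ 55(k+1)^3.
This completes the induction.
Hence the smallest such n_0 is 6.

n_0 = 6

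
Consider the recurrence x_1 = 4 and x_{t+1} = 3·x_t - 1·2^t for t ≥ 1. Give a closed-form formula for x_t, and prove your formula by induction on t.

Computing the first terms: x_1 = 4, x_2 = 10, x_3 = 26. This suggests x_t = 2^t + 2·3^(t - 1).
For the base case t = 1: the formula gives 4 = 4 = x_1.
Suppose the result is true for t = k, so x_k = 2^k + 2·3^(k - 1).
Then x_{k+1} = 3·x_k - 1·2^k = 3·(2^k + 2·3^(k - 1)) - 1·2^k = 2^(k + 1) + 2·3^k = 2^(k+1) + 2·3^((k+1) - 1),
which is the claimed formula at t = k+1.
Hence, by induction on t, the claim holds for every t ≥ 1.

x_t = 2^t + 2·3^(t - 1)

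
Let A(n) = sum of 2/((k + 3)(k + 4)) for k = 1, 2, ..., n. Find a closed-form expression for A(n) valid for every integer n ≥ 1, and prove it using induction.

We claim A(n) = n/(2(n + 4)) for all n ≥ 1.
For the base case n = 1: A(1) = 1/10, and the closed form gives 1/10. They agree.
For the inductive step, assume it holds for an arbitrary k ≥ 1, so A(k) = k/(2(k + 4)).
Then A(k+1) = A(k) + (2/((k + 4)(k + 5))) = (k/(2(k + 4))) + (2/((k + 4)(k + 5))).
Simplifying, A(k+1) = (k + 1)/(2(k + 5)) = (k+1)/(2((k+1) + 4)),
which is the closed form with n = k+1.
By the principle of mathematical induction, the result holds for all n ≥ 1.

A(n) = n/(2(n + 4))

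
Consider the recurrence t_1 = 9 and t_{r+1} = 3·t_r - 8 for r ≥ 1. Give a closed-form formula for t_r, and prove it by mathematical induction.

Computing the first terms: t_1 = 9, t_2 = 19, t_3 = 49. This suggests t_r = 5·3^(r - 1) + 4.
For the base case r = 1: the formula gives 9 = 9 = t_1.
For the inductive step, assume it holds for an arbitrary m ≥ 1, so t_m = 5·3^(m - 1) + 4.
Then t_{m+1} = 3·t_m - 8 = 3·(5·3^(m - 1) + 4) - 8 = 5·3^m + 4 = 5·3^((m+1) - 1) + 4,
which is the claimed formula at r = m+1.
This completes the induction.

t_r = 5·3^(r - 1) + 4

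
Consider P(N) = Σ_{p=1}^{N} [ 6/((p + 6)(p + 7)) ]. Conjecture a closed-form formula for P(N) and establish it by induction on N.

We claim P(N) = 6N/(7(N + 7)) for all N ≥ 1.
For the base case N = 1: P(1) = 3/28, and the closed form gives 3/28. They agree.
For the inductive step, assume it holds for an arbitrary p ≥ 1, so P(p) = 6p/(7(p + 7)).
Then P(p+1) = P(p) + (6/((p + 7)(p + 8))) = (6p/(7(p + 7))) + (6/((p + 7)(p + 8))).
Simplifying, P(p+1) = 6(p + 1)/(7(p + 8)) = 6(p+1)/(7((p+1) + 7)),
which is the closed form with N = p+1.
Hence, by induction on N, the claim holds for every N ≥ 1.

P(N) = 6N/(7(N + 7))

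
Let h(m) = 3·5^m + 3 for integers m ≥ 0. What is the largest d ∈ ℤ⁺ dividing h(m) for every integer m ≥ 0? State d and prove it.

d = 6

Computing the first values: h(0) = 6 and h(1) = 18; gcd(6, 18) = 6, so d ≤ 6.
We prove 6 | 3·5^m + 3 for all m ≥ 0 by induction on m.
Base step (m = 0): h(0) = 6 = 6·(1), so 6 | h(0).
Suppose the result is true for m = p, i.e. 6 | h(p). Then
h(p+1) = 3·5^(p+1) + 3 = 5·(3·5^p + 3) - 12 = 5·h(p) - 12. The first term is divisible by 6 by the inductive hypothesis, and -12 is divisible by 6. Hence 6 | h(p+1).
By the principle of mathematical induction, the result holds for all m ≥ 0.
Therefore the largest such d is 6.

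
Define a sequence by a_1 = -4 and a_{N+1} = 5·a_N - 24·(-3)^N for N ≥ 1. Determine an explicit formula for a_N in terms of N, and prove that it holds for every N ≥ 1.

Computing the first terms: a_1 = -4, a_2 = 52, a_3 = 44. This suggests a_N = -(-3)^(N + 1) + 5^N.
Base case (N = 1): the formula gives -4 = -4 = a_1.
Suppose the result is true for N = r, so a_r = -(-3)^(r + 1) + 5^r.
Then a_{r+1} = 5·a_r - 24·(-3)^r = 5·(-(-3)^(r + 1) + 5^r) - 24·(-3)^r = -(-3)^(r + 2) + 5^(r + 1) = -(-3)^((r+1) + 1) + 5^(r+1),
which is the claimed formula at N = r+1.
This completes the induction.

a_N = -(-3)^(N + 1) + 5^N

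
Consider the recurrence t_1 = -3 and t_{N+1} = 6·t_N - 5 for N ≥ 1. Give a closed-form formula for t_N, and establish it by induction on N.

t_N = -4·6^(N - 1) + 1

Computing the first terms: t_1 = -3, t_2 = -23, t_3 = -143. This suggests t_N = -4·6^(N - 1) + 1.
When N = 1: the formula gives -3 = -3 = t_1.
Suppose the result is true for N = i, so t_i = -4·6^(i - 1) + 1.
Then t_{i+1} = 6·t_i - 5 = 6·(-4·6^(i - 1) + 1) - 5 = -4·6^i + 1 = -4·6^((i+1) - 1) + 1,
which is the claimed formula at N = i+1.
This completes the induction.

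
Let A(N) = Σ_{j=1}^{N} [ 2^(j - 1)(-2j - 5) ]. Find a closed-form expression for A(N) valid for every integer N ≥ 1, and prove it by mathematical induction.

We claim A(N) = -2^N(2N + 3) + 3 for all N ≥ 1.
For the base case N = 1: A(1) = -7, and the closed form gives -7. They agree.
Suppose the result is true for N = j, so A(j) = -2^j(2j + 3) + 3.
Then A(j+1) = A(j) + (2^j(-2j - 7)) = (-2^j(2j + 3) + 3) + (2^j(-2j - 7)).
Simplifying, A(j+1) = -4·2^j·j - 10·2^j + 3 = -2^(j+1)(2(j+1) + 3) + 3,
which is the closed form with N = j+1.
By the principle of mathematical induction, the result holds for all N ≥ 1.

A(N) = -2^N(2N + 3) + 3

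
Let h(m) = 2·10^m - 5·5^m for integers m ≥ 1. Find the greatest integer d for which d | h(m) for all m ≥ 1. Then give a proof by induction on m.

Computing the first values: h(1) = -5 and h(2) = 75; gcd(-5, 75) = 5, so d ≤ 5.
We prove 5 | 2·10^m - 5·5^m for all m ≥ 1 by induction on m.
For the base case m = 1: h(1) = -5 = 5·(-1), so 5 | h(1).
Suppose the result is true for m = p, i.e. 5 | h(p). Then
h(p+1) − 10·h(p) = (2·10^(p+1) - 5·5^(p+1)) − 10·(2·10^p - 5·5^p) = (-5)·5^p·(5 − 10) = (25)·5^p. Since 5 | h(p) by the inductive hypothesis, 5 | 10·h(p); and 5 | 25 since 25 = 5·5. Therefore 5 | h(p+1).
Hence, by induction on m, the claim holds for every m ≥ 1.
Therefore the largest such d is 5.

d = 5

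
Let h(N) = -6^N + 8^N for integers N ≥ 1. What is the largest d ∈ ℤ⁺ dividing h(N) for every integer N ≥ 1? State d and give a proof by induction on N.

d = 2

Computing the first values: h(1) = 2 and h(2) = 28; gcd(2, 28) = 2, so d ≤ 2.
We prove 2 | -6^N + 8^N for all N ≥ 1 by induction on N.
Base case (N = 1): h(1) = 2 = 2·(1), so 2 | h(1).
Inductive step: suppose the statement holds for some i ≥ 1, i.e. 2 | h(i). Then
8^{i+1} − 6^{i+1} = 8·8^i − 6·6^i = 8·(8^i − 6^i) + (2)·6^i. The first term is divisible by 2 by the inductive hypothesis, and the second term (2)·6^i is divisible by 2 since 2 | 2. Hence 2 | h(i+1).
By induction, the statement is established for all N ≥ 1.
Therefore the largest such d is 2.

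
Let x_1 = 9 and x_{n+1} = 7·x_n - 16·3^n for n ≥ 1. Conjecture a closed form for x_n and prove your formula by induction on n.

x_n = 4·3^n - 3·7^(n - 1)

Computing the first terms: x_1 = 9, x_2 = 15, x_3 = -39. This suggests x_n = 4·3^n - 3·7^(n - 1).
Base case (n = 1): the formula gives 9 = 9 = x_1.
Suppose the result is true for n = p, so x_p = 4·3^p - 3·7^(p - 1).
Then x_{p+1} = 7·x_p - 16·3^p = 7·(4·3^p - 3·7^(p - 1)) - 16·3^p = 4·3^(p + 1) - 3·7^p = 4·3^(p+1) - 3·7^((p+1) - 1),
which is the claimed formula at n = p+1.
By induction, the statement is established for all n ≥ 1.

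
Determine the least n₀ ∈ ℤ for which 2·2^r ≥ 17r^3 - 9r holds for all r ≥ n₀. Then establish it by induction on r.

At r = 14: 32768 < 46522, so the inequality fails and n₀ ≥ 15. We prove 2·2^r ≥ 17r^3 - 9r for all r ≥ 15.
Base step (r = 15): 2·2^r = 65536 and 17r^3 - 9r = 57240, so 65536 ≥ 57240.
Suppose the result is true for r = j, so 2·2^j ≥ 17j^3 - 9j.
Then 2·2^(j + 1) = 2·(2·2^j) ≥ 2·(17j^3 - 9j).
Also, for j ≥ 15 we have 2·(17j^3 - 9j) ≥ 17(j+1)^3 - 9(j+1), since 2·(17j^3 - 9j) − (17(j+1)^3 - 9(j+1)) = 17j^3 - 51j^2 - 60j - 8, which is nonnegative for all j ≥ 15.
Combining, 2·2^(j + 1) ≥ 17(j+1)^3 - 9(j+1).
By the principle of mathematical induction, the result holds for all r ≥ 15.
Hence the smallest such n₀ is 15.

n₀ = 15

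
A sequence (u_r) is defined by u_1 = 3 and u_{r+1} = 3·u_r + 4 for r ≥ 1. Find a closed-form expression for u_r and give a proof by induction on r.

u_r = 5·3^(r - 1) - 2

Computing the first terms: u_1 = 3, u_2 = 13, u_3 = 43. This suggests u_r = 5·3^(r - 1) - 2.
For the base case r = 1: the formula gives 3 = 3 = u_1.
Inductive step: assume the claim holds for r = k, so u_k = 5·3^(k - 1) - 2.
Then u_{k+1} = 3·u_k + 4 = 3·(5·3^(k - 1) - 2) + 4 = 5·3^k - 2 = 5·3^((k+1) - 1) - 2,
which is the claimed formula at r = k+1.
Hence, by induction on r, the claim holds for every r ≥ 1.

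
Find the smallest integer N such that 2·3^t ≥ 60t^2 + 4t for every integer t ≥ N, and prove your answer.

N = 7

At t = 6: 1458 < 2184, so the inequality fails and N ≥ 7. We prove 2·3^t ≥ 60t^2 + 4t for all t ≥ 7.
For the base case t = 7: 2·3^t = 4374 and 60t^2 + 4t = 2968, so 4374 ≥ 2968.
Suppose the result is true for t = r, so 2·3^r ≥ 60r^2 + 4r.
Then 2·3^(r + 1) = 3·(2·3^r) ≥ 3·(60r^2 + 4r).
Also, for r ≥ 7 we have 3·(60r^2 + 4r) ≥ 60(r+1)^2 + 4(r+1), since 3·(60r^2 + 4r) − (60(r+1)^2 + 4(r+1)) = 120r^2 - 112r - 64, which is nonnegative for all r ≥ 7.
Combining, 2·3^(r + 1) ≥ 60(r+1)^2 + 4(r+1).
Hence, by induction on t, the claim holds for every t ≥ 7.
Hence the smallest such N is 7.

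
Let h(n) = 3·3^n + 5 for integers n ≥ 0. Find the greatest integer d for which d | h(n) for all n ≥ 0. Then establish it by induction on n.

Computing the first values: h(0) = 8 and h(1) = 14; gcd(8, 14) = 2, so d ≤ 2.
We prove 2 | 3·3^n + 5 for all n ≥ 0 by induction on n.
Base case (n = 0): h(0) = 8 = 2·(4), so 2 | h(0).
Inductive step: assume the claim holds for n = i, i.e. 2 | h(i). Then
h(i+1) = 3·3^(i+1) + 5 = 3·(3·3^i + 5) - 10 = 3·h(i) - 10. The first term is divisible by 2 by the inductive hypothesis, and -10 is divisible by 2. Hence 2 | h(i+1).
This completes the induction.
Therefore the largest such d is 2.

d = 2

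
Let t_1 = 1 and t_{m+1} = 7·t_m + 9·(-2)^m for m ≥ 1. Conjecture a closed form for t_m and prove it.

Computing the first terms: t_1 = 1, t_2 = -11, t_3 = -41. This suggests t_m = -(-2)^m - 7^(m - 1).
Base step (m = 1): the formula gives 1 = 1 = t_1.
Inductive step: suppose the statement holds for some r ≥ 1, so t_r = -(-2)^r - 7^(r - 1).
Then t_{r+1} = 7·t_r + 9·(-2)^r = 7·(-(-2)^r - 7^(r - 1)) + 9·(-2)^r = -(-2)^(r + 1) - 7^r = -(-2)^(r+1) - 7^((r+1) - 1),
which is the claimed formula at m = r+1.
This completes the induction.

t_m = -(-2)^m - 7^(m - 1)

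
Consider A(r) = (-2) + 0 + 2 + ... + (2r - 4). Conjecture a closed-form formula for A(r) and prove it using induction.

We claim A(r) = r(r - 3) for all r ≥ 1.
Base case (r = 1): A(1) = -2, and the closed form gives -2. They agree.
Inductive step: suppose the statement holds for some p ≥ 1, so A(p) = p(p - 3).
Then A(p+1) = A(p) + (2p - 2) = (p(p - 3)) + (2p - 2).
Simplifying, A(p+1) = (p - 2)(p + 1) = (p+1)((p+1) - 3),
which is the closed form with r = p+1.
This completes the induction.

A(r) = r(r - 3)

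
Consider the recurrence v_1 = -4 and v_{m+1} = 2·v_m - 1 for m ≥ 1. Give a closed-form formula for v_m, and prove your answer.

Computing the first terms: v_1 = -4, v_2 = -9, v_3 = -19. This suggests v_m = -5·2^(m - 1) + 1.
Base case (m = 1): the formula gives -4 = -4 = v_1.
Inductive step: assume the claim holds for m = j, so v_j = -5·2^(j - 1) + 1.
Then v_{j+1} = 2·v_j - 1 = 2·(-5·2^(j - 1) + 1) - 1 = -5·2^j + 1 = -5·2^((j+1) - 1) + 1,
which is the claimed formula at m = j+1.
Hence, by induction on m, the claim holds for every m ≥ 1.

v_m = -5·2^(m - 1) + 1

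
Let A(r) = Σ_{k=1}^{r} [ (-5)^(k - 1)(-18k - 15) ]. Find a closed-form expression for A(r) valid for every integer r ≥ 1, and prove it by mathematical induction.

We claim A(r) = 3(-5)^r(r + 1) - 3 for all r ≥ 1.
When r = 1: A(1) = -33, and the closed form gives -33. They agree.
Suppose the result is true for r = k, so A(k) = 3(-5)^k(k + 1) - 3.
Then A(k+1) = A(k) + ((-5)^k(-18k - 33)) = (3(-5)^k(k + 1) - 3) + ((-5)^k(-18k - 33)).
Simplifying, A(k+1) = -15(-5)^k·k - 30(-5)^k - 3 = 3(-5)^(k+1)((k+1) + 1) - 3,
which is the closed form with r = k+1.
This completes the induction.

A(r) = 3(-5)^r(r + 1) - 3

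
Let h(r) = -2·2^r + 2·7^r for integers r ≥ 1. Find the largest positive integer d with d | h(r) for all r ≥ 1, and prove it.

d = 10

Computing the first values: h(1) = 10 and h(2) = 90; gcd(10, 90) = 10, so d ≤ 10.
We prove 10 | -2·2^r + 2·7^r for all r ≥ 1 by induction on r.
For the base case r = 1: h(1) = 10 = 10·(1), so 10 | h(1).
Inductive step: suppose the statement holds for some j ≥ 1, i.e. 10 | h(j). Then
h(j+1) − 7·h(j) = (-2·2^(j+1) + 2·7^(j+1)) − 7·(-2·2^j + 2·7^j) = (-2)·2^j·(2 − 7) = (10)·2^j. Since 10 | h(j) by the inductive hypothesis, 10 | 7·h(j); and 10 | 10 since 10 = 10·1. Therefore 10 | h(j+1).
By induction, the statement is established for all r ≥ 1.
Therefore the largest such d is 10.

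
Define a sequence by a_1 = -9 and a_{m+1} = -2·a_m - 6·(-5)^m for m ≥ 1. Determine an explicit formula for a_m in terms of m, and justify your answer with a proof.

Computing the first terms: a_1 = -9, a_2 = 48, a_3 = -246. This suggests a_m = (-2)^(m - 1) + 2(-5)^m.
Base step (m = 1): the formula gives -9 = -9 = a_1.
Suppose the result is true for m = r, so a_r = (-2)^(r - 1) + 2(-5)^r.
Then a_{r+1} = -2·a_r - 6·(-5)^r = -2·((-2)^(r - 1) + 2(-5)^r) - 6·(-5)^r = (-2)^r + 2(-5)^(r + 1) = (-2)^((r+1) - 1) + 2(-5)^(r+1),
which is the claimed formula at m = r+1.
By the principle of mathematical induction, the result holds for all m ≥ 1.

a_m = (-2)^(m - 1) + 2(-5)^m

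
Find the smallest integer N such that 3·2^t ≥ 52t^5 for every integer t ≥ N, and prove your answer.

N = 29

At t = 28: 805306368 < 894939136, so the inequality fails and N ≥ 29. We prove 3·2^t ≥ 52t^5 for all t ≥ 29.
Base step (t = 29): 3·2^t = 1610612736 and 52t^5 = 1066579748, so 1610612736 ≥ 1066579748.
Suppose the result is true for t = m, so 3·2^m ≥ 52m^5.
Then 3·2^(m + 1) = 2·(3·2^m) ≥ 2·(52m^5).
Also, for m ≥ 29 we have 2·(52m^5) ≥ 52(m+1)^5, since 2 ≥ (1 + 1/m)^5 for all m ≥ 29.
Combining, 3·2^(m + 1) ≥ 52(m+1)^5.
By the principle of mathematical induction, the result holds for all t ≥ 29.
Hence the smallest such N is 29.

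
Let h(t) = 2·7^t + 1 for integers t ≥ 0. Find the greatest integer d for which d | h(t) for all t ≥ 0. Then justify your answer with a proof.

d = 3

Computing the first values: h(0) = 3 and h(1) = 15; gcd(3, 15) = 3, so d ≤ 3.
We prove 3 | 2·7^t + 1 for all t ≥ 0 by induction on t.
Base step (t = 0): h(0) = 3 = 3·(1), so 3 | h(0).
For the inductive step, assume it holds for an arbitrary k ≥ 0, i.e. 3 | h(k). Then
h(k+1) = 2·7^(k+1) + 1 = 7·(2·7^k + 1) - 6 = 7·h(k) - 6. The first term is divisible by 3 by the inductive hypothesis, and -6 is divisible by 3. Hence 3 | h(k+1).
By the principle of mathematical induction, the result holds for all t ≥ 0.
Therefore the largest such d is 3.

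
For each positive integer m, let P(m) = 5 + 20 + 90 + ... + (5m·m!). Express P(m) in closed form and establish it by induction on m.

We claim P(m) = 5(m + 1)! - 5 for all m ≥ 1.
Base case (m = 1): P(1) = 5, and the closed form gives 5. They agree.
Suppose the result is true for m = j, so P(j) = 5(j + 1)! - 5.
Then P(j+1) = P(j) + (5(j + 1)(j + 1)!) = (5(j + 1)! - 5) + (5(j + 1)(j + 1)!).
Simplifying, P(j+1) = 5((j+1) + 1)! - 5,
which is the closed form with m = j+1.
By the principle of mathematical induction, the result holds for all m ≥ 1.

P(m) = 5(m + 1)! - 5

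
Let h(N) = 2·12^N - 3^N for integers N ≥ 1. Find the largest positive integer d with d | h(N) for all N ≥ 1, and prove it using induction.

d = 3

Computing the first values: h(1) = 21 and h(2) = 279; gcd(21, 279) = 3, so d ≤ 3.
We prove 3 | 2·12^N - 3^N for all N ≥ 1 by induction on N.
Base case (N = 1): h(1) = 21 = 3·(7), so 3 | h(1).
Inductive step: suppose the statement holds for some j ≥ 1, i.e. 3 | h(j). Then
h(j+1) − 12·h(j) = (2·12^(j+1) - 3^(j+1)) − 12·(2·12^j - 3^j) = (-1)·3^j·(3 − 12) = (9)·3^j. Since 3 | h(j) by the inductive hypothesis, 3 | 12·h(j); and 3 | 9 since 9 = 3·3. Therefore 3 | h(j+1).
By the principle of mathematical induction, the result holds for all N ≥ 1.
Therefore the largest such d is 3.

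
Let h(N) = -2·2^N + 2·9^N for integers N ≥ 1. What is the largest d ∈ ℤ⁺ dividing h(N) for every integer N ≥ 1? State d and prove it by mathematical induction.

Computing the first values: h(1) = 14 and h(2) = 154; gcd(14, 154) = 14, so d ≤ 14.
We prove 14 | -2·2^N + 2·9^N for all N ≥ 1 by induction on N.
Base case (N = 1): h(1) = 14 = 14·(1), so 14 | h(1).
Inductive step: assume the claim holds for N = j, i.e. 14 | h(j). Then
h(j+1) − 9·h(j) = (-2·2^(j+1) + 2·9^(j+1)) − 9·(-2·2^j + 2·9^j) = (-2)·2^j·(2 − 9) = (14)·2^j. Since 14 | h(j) by the inductive hypothesis, 14 | 9·h(j); and 14 | 14 since 14 = 14·1. Therefore 14 | h(j+1).
By the principle of mathematical induction, the result holds for all N ≥ 1.
Therefore the largest such d is 14.

d = 14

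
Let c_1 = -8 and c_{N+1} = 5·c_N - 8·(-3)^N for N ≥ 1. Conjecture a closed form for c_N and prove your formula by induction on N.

c_N = (-3)^N - 5^N

Computing the first terms: c_1 = -8, c_2 = -16, c_3 = -152. This suggests c_N = (-3)^N - 5^N.
When N = 1: the formula gives -8 = -8 = c_1.
Suppose the result is true for N = p, so c_p = (-3)^p - 5^p.
Then c_{p+1} = 5·c_p - 8·(-3)^p = 5·((-3)^p - 5^p) - 8·(-3)^p = (-3)^(p + 1) - 5^(p + 1),
which is the claimed formula at N = p+1.
Hence, by induction on N, the claim holds for every N ≥ 1.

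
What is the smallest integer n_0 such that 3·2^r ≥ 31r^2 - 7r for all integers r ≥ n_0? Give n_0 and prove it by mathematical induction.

At r = 9: 1536 < 2448, so the inequality fails and n_0 ≥ 10. We prove 3·2^r ≥ 31r^2 - 7r for all r ≥ 10.
Base step (r = 10): 3·2^r = 3072 and 31r^2 - 7r = 3030, so 3072 ≥ 3030.
For the inductive step, assume it holds for an arbitrary m ≥ 10, so 3·2^m ≥ 31m^2 - 7m.
Then 3·2^(m + 1) = 2·(3·2^m) ≥ 2·(31m^2 - 7m).
Also, for m ≥ 10 we have 2·(31m^2 - 7m) ≥ 31(m+1)^2 - 7(m+1), since 2·(31m^2 - 7m) − (31(m+1)^2 - 7(m+1)) = 31m^2 - 69m - 24, which is nonnegative for all m ≥ 10.
Combining, 3·2^(m + 1) ≥ 31(m+1)^2 - 7(m+1).
Hence, by induction on r, the claim holds for every r ≥ 10.
Hence the smallest such n_0 is 10.

n_0 = 10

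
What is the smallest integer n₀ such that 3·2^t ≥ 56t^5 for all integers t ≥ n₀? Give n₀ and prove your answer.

n₀ = 29

At t = 28: 805306368 < 963780608, so the inequality fails and n₀ ≥ 29. We prove 3·2^t ≥ 56t^5 for all t ≥ 29.
For the base case t = 29: 3·2^t = 1610612736 and 56t^5 = 1148624344, so 1610612736 ≥ 1148624344.
Inductive step: suppose the statement holds for some r ≥ 29, so 3·2^r ≥ 56r^5.
Then 3·2^(r + 1) = 2·(3·2^r) ≥ 2·(56r^5).
Also, for r ≥ 29 we have 2·(56r^5) ≥ 56(r+1)^5, since 2 ≥ (1 + 1/r)^5 for all r ≥ 29.
Combining, 3·2^(r + 1) ≥ 56(r+1)^5.
By the principle of mathematical induction, the result holds for all t ≥ 29.
Hence the smallest such n₀ is 29.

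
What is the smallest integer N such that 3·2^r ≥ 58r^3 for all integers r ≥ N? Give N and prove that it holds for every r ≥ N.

At r = 16: 196608 < 237568, so the inequality fails and N ≥ 17. We prove 3·2^r ≥ 58r^3 for all r ≥ 17.
When r = 17: 3·2^r = 393216 and 58r^3 = 284954, so 393216 ≥ 284954.
For the inductive step, assume it holds for an arbitrary m ≥ 17, so 3·2^m ≥ 58m^3.
Then 3·2^(m + 1) = 2·(3·2^m) ≥ 2·(58m^3).
Also, for m ≥ 17 we have 2·(58m^3) ≥ 58(m+1)^3, since 2 ≥ (1 + 1/m)^3 for all m ≥ 17.
Combining, 3·2^(m + 1) ≥ 58(m+1)^3.
Hence, by induction on r, the claim holds for every r ≥ 17.
Hence the smallest such N is 17.

N = 17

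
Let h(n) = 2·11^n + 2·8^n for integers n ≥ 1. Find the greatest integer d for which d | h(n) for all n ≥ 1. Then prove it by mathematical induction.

d = 2

Computing the first values: h(1) = 38 and h(2) = 370; gcd(38, 370) = 2, so d ≤ 2.
We prove 2 | 2·11^n + 2·8^n for all n ≥ 1 by induction on n.
Base step (n = 1): h(1) = 38 = 2·(19), so 2 | h(1).
Inductive step: suppose the statement holds for some i ≥ 1, i.e. 2 | h(i). Then
h(i+1) − 11·h(i) = (2·11^(i+1) + 2·8^(i+1)) − 11·(2·11^i + 2·8^i) = (2)·8^i·(8 − 11) = (-6)·8^i. Since 2 | h(i) by the inductive hypothesis, 2 | 11·h(i); and 2 | -6 since -6 = 2·-3. Therefore 2 | h(i+1).
Hence, by induction on n, the claim holds for every n ≥ 1.
Therefore the largest such d is 2.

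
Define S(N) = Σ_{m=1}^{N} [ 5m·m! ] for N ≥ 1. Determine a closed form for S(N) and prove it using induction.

We claim S(N) = 5(N + 1)! - 5 for all N ≥ 1.
Base step (N = 1): S(1) = 5, and the closed form gives 5. They agree.
For the inductive step, assume it holds for an arbitrary m ≥ 1, so S(m) = 5(m + 1)! - 5.
Then S(m+1) = S(m) + (5(m + 1)(m + 1)!) = (5(m + 1)! - 5) + (5(m + 1)(m + 1)!).
Simplifying, S(m+1) = 5((m+1) + 1)! - 5,
which is the closed form with N = m+1.
By the principle of mathematical induction, the result holds for all N ≥ 1.

S(N) = 5(N + 1)! - 5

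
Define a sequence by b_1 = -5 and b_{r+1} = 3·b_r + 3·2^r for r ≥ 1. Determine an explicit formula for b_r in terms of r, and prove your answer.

b_r = -3·2^r + 3^(r - 1)

Computing the first terms: b_1 = -5, b_2 = -9, b_3 = -15. This suggests b_r = -3·2^r + 3^(r - 1).
Base step (r = 1): the formula gives -5 = -5 = b_1.
Inductive step: assume the claim holds for r = k, so b_k = -3·2^k + 3^(k - 1).
Then b_{k+1} = 3·b_k + 3·2^k = 3·(-3·2^k + 3^(k - 1)) + 3·2^k = -3·2^(k + 1) + 3^k = -3·2^(k+1) + 3^((k+1) - 1),
which is the claimed formula at r = k+1.
This completes the induction.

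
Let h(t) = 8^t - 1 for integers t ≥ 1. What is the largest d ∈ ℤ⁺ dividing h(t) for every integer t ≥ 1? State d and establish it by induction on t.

d = 7

Computing the first values: h(1) = 7 and h(2) = 63; gcd(7, 63) = 7, so d ≤ 7.
We prove 7 | 8^t - 1 for all t ≥ 1 by induction on t.
Base case (t = 1): h(1) = 7 = 7·(1), so 7 | h(1).
Inductive step: assume the claim holds for t = k, i.e. 7 | h(k). Then
8^{k+1} − 1^{k+1} = 8·8^k − 1·1^k = 8·(8^k − 1^k) + (7)·1^k. The first term is divisible by 7 by the inductive hypothesis, and the second term (7)·1^k is divisible by 7 since 7 | 7. Hence 7 | h(k+1).
By the principle of mathematical induction, the result holds for all t ≥ 1.
Therefore the largest such d is 7.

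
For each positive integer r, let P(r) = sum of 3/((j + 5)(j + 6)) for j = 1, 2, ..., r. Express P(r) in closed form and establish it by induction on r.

P(r) = r/(2(r + 6))

We claim P(r) = r/(2(r + 6)) for all r ≥ 1.
For the base case r = 1: P(1) = 1/14, and the closed form gives 1/14. They agree.
Inductive step: suppose the statement holds for some j ≥ 1, so P(j) = j/(2(j + 6)).
Then P(j+1) = P(j) + (3/((j + 6)(j + 7))) = (j/(2(j + 6))) + (3/((j + 6)(j + 7))).
Simplifying, P(j+1) = (j + 1)/(2(j + 7)) = (j+1)/(2((j+1) + 6)),
which is the closed form with r = j+1.
This completes the induction.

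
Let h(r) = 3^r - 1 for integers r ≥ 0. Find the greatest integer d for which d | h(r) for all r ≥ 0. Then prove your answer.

d = 2

Computing the first values: h(0) = 0 and h(1) = 2; gcd(0, 2) = 2, so d ≤ 2.
We prove 2 | 3^r - 1 for all r ≥ 0 by induction on r.
For the base case r = 0: h(0) = 0 = 2·(0), so 2 | h(0).
For the inductive step, assume it holds for an arbitrary j ≥ 0, i.e. 2 | h(j). Then
h(j+1) = 3^(j+1) - 1 = 3·(3^j - 1) + 2 = 3·h(j) + 2. The first term is divisible by 2 by the inductive hypothesis, and 2 is divisible by 2. Hence 2 | h(j+1).
By induction, the statement is established for all r ≥ 0.
Therefore the largest such d is 2.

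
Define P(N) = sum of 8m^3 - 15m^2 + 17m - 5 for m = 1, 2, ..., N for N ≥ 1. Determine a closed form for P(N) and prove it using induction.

We claim P(N) = N(2N^3 - N^2 + 3N + 1) for all N ≥ 1.
For the base case N = 1: P(1) = 5, and the closed form gives 5. They agree.
Inductive step: suppose the statement holds for some m ≥ 1, so P(m) = m(2m^3 - m^2 + 3m + 1).
Then P(m+1) = P(m) + (8m^3 + 9m^2 + 11m + 5) = (m(2m^3 - m^2 + 3m + 1)) + (8m^3 + 9m^2 + 11m + 5).
Simplifying, P(m+1) = (m + 1)(2m^3 + 5m^2 + 7m + 5) = (m+1)(2(m+1)^3 - (m+1)^2 + 3(m+1) + 1),
which is the closed form with N = m+1.
By the principle of mathematical induction, the result holds for all N ≥ 1.

P(N) = N(2N^3 - N^2 + 3N + 1)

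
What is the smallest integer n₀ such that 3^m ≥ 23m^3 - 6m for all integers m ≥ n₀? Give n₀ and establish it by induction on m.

At m = 8: 6561 < 11728, so the inequality fails and n₀ ≥ 9. We prove 3^m ≥ 23m^3 - 6m for all m ≥ 9.
Base case (m = 9): 3^m = 19683 and 23m^3 - 6m = 16713, so 19683 ≥ 16713.
Suppose the result is true for m = j, so 3^j ≥ 23j^3 - 6j.
Then 3^(j + 1) = 3·(3^j) ≥ 3·(23j^3 - 6j).
Also, for j ≥ 9 we have 3·(23j^3 - 6j) ≥ 23(j+1)^3 - 6(j+1), since 3·(23j^3 - 6j) − (23(j+1)^3 - 6(j+1)) = 46j^3 - 69j^2 - 81j - 17, which is nonnegative for all j ≥ 9.
Combining, 3^(j + 1) ≥ 23(j+1)^3 - 6(j+1).
By the principle of mathematical induction, the result holds for all m ≥ 9.
Hence the smallest such n₀ is 9.

n₀ = 9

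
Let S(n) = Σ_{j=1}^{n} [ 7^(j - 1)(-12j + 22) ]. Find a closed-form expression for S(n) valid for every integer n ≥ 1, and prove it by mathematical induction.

S(n) = 2·7^n(-n + 2) - 4

We claim S(n) = 2·7^n(-n + 2) - 4 for all n ≥ 1.
Base step (n = 1): S(1) = 10, and the closed form gives 10. They agree.
Suppose the result is true for n = j, so S(j) = 2·7^j(-j + 2) - 4.
Then S(j+1) = S(j) + (7^j(-12j + 10)) = (2·7^j(-j + 2) - 4) + (7^j(-12j + 10)).
Simplifying, S(j+1) = -14·7^j·j + 14·7^j - 4 = 2·7^(j+1)(-(j+1) + 2) - 4,
which is the closed form with n = j+1.
By induction, the statement is established for all n ≥ 1.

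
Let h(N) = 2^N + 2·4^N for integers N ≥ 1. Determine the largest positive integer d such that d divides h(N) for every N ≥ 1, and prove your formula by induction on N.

d = 2

Computing the first values: h(1) = 10 and h(2) = 36; gcd(10, 36) = 2, so d ≤ 2.
We prove 2 | 2^N + 2·4^N for all N ≥ 1 by induction on N.
Base case (N = 1): h(1) = 10 = 2·(5), so 2 | h(1).
Suppose the result is true for N = m, i.e. 2 | h(m). Then
h(m+1) − 4·h(m) = (2^(m+1) + 2·4^(m+1)) − 4·(2^m + 2·4^m) = (1)·2^m·(2 − 4) = (-2)·2^m. Since 2 | h(m) by the inductive hypothesis, 2 | 4·h(m); and 2 | -2 since -2 = 2·-1. Therefore 2 | h(m+1).
By the principle of mathematical induction, the result holds for all N ≥ 1.
Therefore the largest such d is 2.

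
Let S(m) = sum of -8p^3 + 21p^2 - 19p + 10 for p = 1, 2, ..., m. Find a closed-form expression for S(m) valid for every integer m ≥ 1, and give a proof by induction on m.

We claim S(m) = -m(2m^3 - 3m^2 + m - 4) for all m ≥ 1.
Base step (m = 1): S(1) = 4, and the closed form gives 4. They agree.
For the inductive step, assume it holds for an arbitrary p ≥ 1, so S(p) = p(-2p^3 + 3p^2 - p + 4).
Then S(p+1) = S(p) + (-8p^3 - 3p^2 - p + 4) = (p(-2p^3 + 3p^2 - p + 4)) + (-8p^3 - 3p^2 - p + 4).
Simplifying, S(p+1) = -(p + 1)(2p^3 + 3p^2 + p - 4) = -(p+1)(2(p+1)^3 - 3(p+1)^2 + (p+1) - 4),
which is the closed form with m = p+1.
By induction, the statement is established for all m ≥ 1.

S(m) = -m(2m^3 - 3m^2 + m - 4)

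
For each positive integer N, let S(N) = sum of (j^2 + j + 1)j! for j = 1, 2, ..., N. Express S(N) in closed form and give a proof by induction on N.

We claim S(N) = (N + 1)(N + 1)! - 1 for all N ≥ 1.
For the base case N = 1: S(1) = 3, and the closed form gives 3. They agree.
Suppose the result is true for N = j, so S(j) = (j + 1)(j + 1)! - 1.
Then S(j+1) = S(j) + ((j^2 + 3j + 3)(j + 1)!) = ((j + 1)(j + 1)! - 1) + ((j^2 + 3j + 3)(j + 1)!).
Simplifying, S(j+1) = ((j+1) + 1)((j+1) + 1)! - 1,
which is the closed form with N = j+1.
By induction, the statement is established for all N ≥ 1.

S(N) = (N + 1)(N + 1)! - 1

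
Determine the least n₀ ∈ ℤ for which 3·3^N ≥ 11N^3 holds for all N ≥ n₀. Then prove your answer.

n₀ = 7

At N = 6: 2187 < 2376, so the inequality fails and n₀ ≥ 7. We prove 3·3^N ≥ 11N^3 for all N ≥ 7.
For the base case N = 7: 3·3^N = 6561 and 11N^3 = 3773, so 6561 ≥ 3773.
Inductive step: assume the claim holds for N = m, so 3·3^m ≥ 11m^3.
Then 3·3^(m + 1) = 3·(3·3^m) ≥ 3·(11m^3).
Also, for m ≥ 7 we have 3·(11m^3) ≥ 11(m+1)^3, since 3 ≥ (1 + 1/m)^3 for all m ≥ 7.
Combining, 3·3^(m + 1) ≥ 11(m+1)^3.
This completes the induction.
Hence the smallest such n₀ is 7.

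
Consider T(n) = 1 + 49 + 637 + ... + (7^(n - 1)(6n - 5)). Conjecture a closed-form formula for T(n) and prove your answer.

T(n) = 7^n(n - 1) + 1

We claim T(n) = 7^n(n - 1) + 1 for all n ≥ 1.
Base case (n = 1): T(1) = 1, and the closed form gives 1. They agree.
Inductive step: suppose the statement holds for some m ≥ 1, so T(m) = 7^m(m - 1) + 1.
Then T(m+1) = T(m) + (7^m(6m + 1)) = (7^m(m - 1) + 1) + (7^m(6m + 1)).
Simplifying, T(m+1) = 7^(m + 1)m + 1 = 7^(m+1)((m+1) - 1) + 1,
which is the closed form with n = m+1.
Hence, by induction on n, the claim holds for every n ≥ 1.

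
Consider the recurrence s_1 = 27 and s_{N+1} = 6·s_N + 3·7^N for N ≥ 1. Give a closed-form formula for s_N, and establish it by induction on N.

s_N = 6^N + 3·7^N

Computing the first terms: s_1 = 27, s_2 = 183, s_3 = 1245. This suggests s_N = 6^N + 3·7^N.
Base case (N = 1): the formula gives 27 = 27 = s_1.
For the inductive step, assume it holds for an arbitrary j ≥ 1, so s_j = 6^j + 3·7^j.
Then s_{j+1} = 6·s_j + 3·7^j = 6·(6^j + 3·7^j) + 3·7^j = 6^(j + 1) + 3·7^(j + 1),
which is the claimed formula at N = j+1.
By induction, the statement is established for all N ≥ 1.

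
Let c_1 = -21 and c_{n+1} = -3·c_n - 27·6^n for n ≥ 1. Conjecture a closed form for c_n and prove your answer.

Computing the first terms: c_1 = -21, c_2 = -99, c_3 = -675. This suggests c_n = (-3)^n - 3·6^n.
Base step (n = 1): the formula gives -21 = -21 = c_1.
Suppose the result is true for n = r, so c_r = (-3)^r - 3·6^r.
Then c_{r+1} = -3·c_r - 27·6^r = -3·((-3)^r - 3·6^r) - 27·6^r = (-3)^(r + 1) - 3·6^(r + 1),
which is the claimed formula at n = r+1.
This completes the induction.

c_n = (-3)^n - 3·6^n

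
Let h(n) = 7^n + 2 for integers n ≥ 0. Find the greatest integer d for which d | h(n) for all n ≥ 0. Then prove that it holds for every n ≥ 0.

Computing the first values: h(0) = 3 and h(1) = 9; gcd(3, 9) = 3, so d ≤ 3.
We prove 3 | 7^n + 2 for all n ≥ 0 by induction on n.
When n = 0: h(0) = 3 = 3·(1), so 3 | h(0).
Inductive step: assume the claim holds for n = k, i.e. 3 | h(k). Then
h(k+1) = 7^(k+1) + 2 = 7·(7^k + 2) - 12 = 7·h(k) - 12. The first term is divisible by 3 by the inductive hypothesis, and -12 is divisible by 3. Hence 3 | h(k+1).
This completes the induction.
Therefore the largest such d is 3.

d = 3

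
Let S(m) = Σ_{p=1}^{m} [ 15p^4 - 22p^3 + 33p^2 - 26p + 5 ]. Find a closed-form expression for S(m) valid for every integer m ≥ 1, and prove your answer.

S(m) = m(3m^4 + 2m^3 + 5m^2 - 2m - 3)

We claim S(m) = m(3m^4 + 2m^3 + 5m^2 - 2m - 3) for all m ≥ 1.
When m = 1: S(1) = 5, and the closed form gives 5. They agree.
Suppose the result is true for m = p, so S(p) = p(3p^4 + 2p^3 + 5p^2 - 2p - 3).
Then S(p+1) = S(p) + (15p^4 + 38p^3 + 57p^2 + 34p + 5) = (p(3p^4 + 2p^3 + 5p^2 - 2p - 3)) + (15p^4 + 38p^3 + 57p^2 + 34p + 5).
Simplifying, S(p+1) = (p + 1)(3p^4 + 14p^3 + 29p^2 + 26p + 5) = (p+1)(3(p+1)^4 + 2(p+1)^3 + 5(p+1)^2 - 2(p+1) - 3),
which is the closed form with m = p+1.
By the principle of mathematical induction, the result holds for all m ≥ 1.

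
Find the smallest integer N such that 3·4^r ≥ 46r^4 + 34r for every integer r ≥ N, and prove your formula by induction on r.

N = 8

At r = 7: 49152 < 110684, so the inequality fails and N ≥ 8. We prove 3·4^r ≥ 46r^4 + 34r for all r ≥ 8.
When r = 8: 3·4^r = 196608 and 46r^4 + 34r = 188688, so 196608 ≥ 188688.
Inductive step: assume the claim holds for r = p, so 3·4^p ≥ 46p^4 + 34p.
Then 3·4^(p + 1) = 4·(3·4^p) ≥ 4·(46p^4 + 34p).
Also, for p ≥ 8 we have 4·(46p^4 + 34p) ≥ 46(p+1)^4 + 34(p+1), since 4·(46p^4 + 34p) − (46(p+1)^4 + 34(p+1)) = 138p^4 - 184p^3 - 276p^2 - 82p - 80, which is nonnegative for all p ≥ 8.
Combining, 3·4^(p + 1) ≥ 46(p+1)^4 + 34(p+1).
By the principle of mathematical induction, the result holds for all r ≥ 8.
Hence the smallest such N is 8.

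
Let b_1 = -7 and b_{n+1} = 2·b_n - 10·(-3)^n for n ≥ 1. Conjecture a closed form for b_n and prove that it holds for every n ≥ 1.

Computing the first terms: b_1 = -7, b_2 = 16, b_3 = -58. This suggests b_n = 2(-3)^n - 2^(n - 1).
When n = 1: the formula gives -7 = -7 = b_1.
Suppose the result is true for n = i, so b_i = 2(-3)^i - 2^(i - 1).
Then b_{i+1} = 2·b_i - 10·(-3)^i = 2·(2(-3)^i - 2^(i - 1)) - 10·(-3)^i = 2(-3)^(i + 1) - 2^i = 2(-3)^(i+1) - 2^((i+1) - 1),
which is the claimed formula at n = i+1.
By induction, the statement is established for all n ≥ 1.

b_n = 2(-3)^n - 2^(n - 1)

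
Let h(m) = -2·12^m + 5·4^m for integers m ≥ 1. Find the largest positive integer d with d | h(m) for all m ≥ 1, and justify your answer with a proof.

d = 4

Computing the first values: h(1) = -4 and h(2) = -208; gcd(-4, -208) = 4, so d ≤ 4.
We prove 4 | -2·12^m + 5·4^m for all m ≥ 1 by induction on m.
Base step (m = 1): h(1) = -4 = 4·(-1), so 4 | h(1).
Inductive step: suppose the statement holds for some k ≥ 1, i.e. 4 | h(k). Then
h(k+1) − 12·h(k) = (-2·12^(k+1) + 5·4^(k+1)) − 12·(-2·12^k + 5·4^k) = (5)·4^k·(4 − 12) = (-40)·4^k. Since 4 | h(k) by the inductive hypothesis, 4 | 12·h(k); and 4 | -40 since -40 = 4·-10. Therefore 4 | h(k+1).
By induction, the statement is established for all m ≥ 1.
Therefore the largest such d is 4.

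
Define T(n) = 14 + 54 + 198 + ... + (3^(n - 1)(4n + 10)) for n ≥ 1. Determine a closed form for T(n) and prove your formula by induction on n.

We claim T(n) = 2·3^n(n + 2) - 4 for all n ≥ 1.
For the base case n = 1: T(1) = 14, and the closed form gives 14. They agree.
Inductive step: suppose the statement holds for some j ≥ 1, so T(j) = 2·3^j(j + 2) - 4.
Then T(j+1) = T(j) + (3^j(4j + 14)) = (2·3^j(j + 2) - 4) + (3^j(4j + 14)).
Simplifying, T(j+1) = 6·3^j·j + 18·3^j - 4 = 2·3^(j+1)((j+1) + 2) - 4,
which is the closed form with n = j+1.
Hence, by induction on n, the claim holds for every n ≥ 1.

T(n) = 2·3^n(n + 2) - 4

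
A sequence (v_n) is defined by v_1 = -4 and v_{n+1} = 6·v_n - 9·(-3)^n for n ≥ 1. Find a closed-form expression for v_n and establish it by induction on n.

v_n = (-3)^n - 6^(n - 1)

Computing the first terms: v_1 = -4, v_2 = 3, v_3 = -63. This suggests v_n = (-3)^n - 6^(n - 1).
Base case (n = 1): the formula gives -4 = -4 = v_1.
For the inductive step, assume it holds for an arbitrary r ≥ 1, so v_r = (-3)^r - 6^(r - 1).
Then v_{r+1} = 6·v_r - 9·(-3)^r = 6·((-3)^r - 6^(r - 1)) - 9·(-3)^r = (-3)^(r + 1) - 6^r = (-3)^(r+1) - 6^((r+1) - 1),
which is the claimed formula at n = r+1.
This completes the induction.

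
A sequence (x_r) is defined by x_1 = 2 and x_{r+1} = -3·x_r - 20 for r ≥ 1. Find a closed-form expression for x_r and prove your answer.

x_r = 7(-3)^(r - 1) - 5

Computing the first terms: x_1 = 2, x_2 = -26, x_3 = 58. This suggests x_r = 7(-3)^(r - 1) - 5.
Base step (r = 1): the formula gives 2 = 2 = x_1.
Suppose the result is true for r = j, so x_j = 7(-3)^(j - 1) - 5.
Then x_{j+1} = -3·x_j - 20 = -3·(7(-3)^(j - 1) - 5) - 20 = 7(-3)^j - 5 = 7(-3)^((j+1) - 1) - 5,
which is the claimed formula at r = j+1.
This completes the induction.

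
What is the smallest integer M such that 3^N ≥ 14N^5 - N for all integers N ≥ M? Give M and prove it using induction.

M = 15

At N = 14: 4782969 < 7529522, so the inequality fails and M ≥ 15. We prove 3^N ≥ 14N^5 - N for all N ≥ 15.
When N = 15: 3^N = 14348907 and 14N^5 - N = 10631235, so 14348907 ≥ 10631235.
Inductive step: assume the claim holds for N = j, so 3^j ≥ 14j^5 - j.
Then 3^(j + 1) = 3·(3^j) ≥ 3·(14j^5 - j).
Also, for j ≥ 15 we have 3·(14j^5 - j) ≥ 14(j+1)^5 - (j+1), since 3·(14j^5 - j) − (14(j+1)^5 - (j+1)) = 28j^5 - 70j^4 - 140j^3 - 140j^2 - 72j - 13, which is nonnegative for all j ≥ 15.
Combining, 3^(j + 1) ≥ 14(j+1)^5 - (j+1).
This completes the induction.
Hence the smallest such M is 15.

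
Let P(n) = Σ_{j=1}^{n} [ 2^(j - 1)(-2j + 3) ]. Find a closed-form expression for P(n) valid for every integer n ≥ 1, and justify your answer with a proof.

We claim P(n) = 2^n(-2n + 5) - 5 for all n ≥ 1.
Base step (n = 1): P(1) = 1, and the closed form gives 1. They agree.
Inductive step: assume the claim holds for n = j, so P(j) = 2^j(-2j + 5) - 5.
Then P(j+1) = P(j) + (2^j(-2j + 1)) = (2^j(-2j + 5) - 5) + (2^j(-2j + 1)).
Simplifying, P(j+1) = -4·2^j·j + 6·2^j - 5 = 2^(j+1)(-2(j+1) + 5) - 5,
which is the closed form with n = j+1.
Hence, by induction on n, the claim holds for every n ≥ 1.

P(n) = 2^n(-2n + 5) - 5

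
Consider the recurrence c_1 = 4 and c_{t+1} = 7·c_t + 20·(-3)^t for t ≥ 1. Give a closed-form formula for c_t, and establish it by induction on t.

Computing the first terms: c_1 = 4, c_2 = -32, c_3 = -44. This suggests c_t = -2(-3)^t - 2·7^(t - 1).
Base case (t = 1): the formula gives 4 = 4 = c_1.
For the inductive step, assume it holds for an arbitrary k ≥ 1, so c_k = -2(-3)^k - 2·7^(k - 1).
Then c_{k+1} = 7·c_k + 20·(-3)^k = 7·(-2(-3)^k - 2·7^(k - 1)) + 20·(-3)^k = -2(-3)^(k + 1) - 2·7^k = -2(-3)^(k+1) - 2·7^((k+1) - 1),
which is the claimed formula at t = k+1.
By the principle of mathematical induction, the result holds for all t ≥ 1.

c_t = -2(-3)^t - 2·7^(t - 1)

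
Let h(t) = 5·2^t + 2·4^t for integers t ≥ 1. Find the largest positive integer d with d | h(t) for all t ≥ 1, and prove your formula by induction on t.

d = 2

Computing the first values: h(1) = 18 and h(2) = 52; gcd(18, 52) = 2, so d ≤ 2.
We prove 2 | 5·2^t + 2·4^t for all t ≥ 1 by induction on t.
For the base case t = 1: h(1) = 18 = 2·(9), so 2 | h(1).
Inductive step: assume the claim holds for t = m, i.e. 2 | h(m). Then
h(m+1) − 4·h(m) = (5·2^(m+1) + 2·4^(m+1)) − 4·(5·2^m + 2·4^m) = (5)·2^m·(2 − 4) = (-10)·2^m. Since 2 | h(m) by the inductive hypothesis, 2 | 4·h(m); and 2 | -10 since -10 = 2·-5. Therefore 2 | h(m+1).
By the principle of mathematical induction, the result holds for all t ≥ 1.
Therefore the largest such d is 2.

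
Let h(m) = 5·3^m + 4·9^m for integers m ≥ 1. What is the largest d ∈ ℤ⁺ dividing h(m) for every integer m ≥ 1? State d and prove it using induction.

d = 3

Computing the first values: h(1) = 51 and h(2) = 369; gcd(51, 369) = 3, so d ≤ 3.
We prove 3 | 5·3^m + 4·9^m for all m ≥ 1 by induction on m.
When m = 1: h(1) = 51 = 3·(17), so 3 | h(1).
Inductive step: suppose the statement holds for some p ≥ 1, i.e. 3 | h(p). Then
h(p+1) − 9·h(p) = (5·3^(p+1) + 4·9^(p+1)) − 9·(5·3^p + 4·9^p) = (5)·3^p·(3 − 9) = (-30)·3^p. Since 3 | h(p) by the inductive hypothesis, 3 | 9·h(p); and 3 | -30 since -30 = 3·-10. Therefore 3 | h(p+1).
By induction, the statement is established for all m ≥ 1.
Therefore the largest such d is 3.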